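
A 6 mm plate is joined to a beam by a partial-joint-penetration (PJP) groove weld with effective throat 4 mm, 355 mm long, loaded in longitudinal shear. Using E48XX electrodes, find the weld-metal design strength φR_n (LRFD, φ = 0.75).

φR_n ≈ 307 kN

E48XX → F_EXX = 480 MPa.
Effective throat (given) t_e = 4 mm.
A_we = 4 × 355 = 1420 mm².
F_nw = 0.6 F_EXX = 288 MPa.
φR_n = 0.75 × 288 × 1420 × 10⁻³ = 306.7 kN.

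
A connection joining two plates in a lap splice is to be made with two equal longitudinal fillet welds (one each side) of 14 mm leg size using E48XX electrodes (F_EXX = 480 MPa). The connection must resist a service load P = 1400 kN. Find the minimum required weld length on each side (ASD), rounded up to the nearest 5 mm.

Throat t_e = 0.707 × 14 = 9.898 mm.
r_n/Ω = (0.6 × 480 × 9.898) / 2.0 = 1425 N/mm = 1.425 kN/mm.
L_req = P / (r_n/Ω) = 1400 / 1.425 = 982.2 mm total.
Per side: 982.2 / 2 = 491.1 mm.
Round up → use L = 495 mm on each side.

L = 495 mm on each side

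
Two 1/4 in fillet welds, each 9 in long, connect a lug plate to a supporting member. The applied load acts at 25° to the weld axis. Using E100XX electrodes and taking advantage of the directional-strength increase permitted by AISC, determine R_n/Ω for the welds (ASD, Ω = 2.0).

E100XX → F_EXX = 100 ksi.
t_e = 0.707 × 0.25 = 0.1767 in; A_we = 0.1767 × 18 = 3.181 in².
Directional factor: 1.0 + 0.5 sin^1.5(25°) = 1.137.
F_nw = 0.6 × 100 × 1.137 = 68.24 ksi.
R_n/Ω = (68.24 × 3.181) / 2.0 = 108.6 kips.

R_n/Ω ≈ 109 kips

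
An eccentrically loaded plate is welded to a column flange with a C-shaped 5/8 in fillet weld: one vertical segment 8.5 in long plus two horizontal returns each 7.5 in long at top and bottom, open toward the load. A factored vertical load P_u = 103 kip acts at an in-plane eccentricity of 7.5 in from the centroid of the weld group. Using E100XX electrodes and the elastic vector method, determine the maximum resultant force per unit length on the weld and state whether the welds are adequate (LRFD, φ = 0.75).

f_max ≈ 14.6 kip/in; adequate

E100XX → F_EXX = 100 ksi.
Total weld length L_w = 23.5 in. Treat welds as unit-width lines.
Centroid: x̄ = 2×7.5×3.75 / 23.5 = 2.394 in from the vertical weld.
Polar moment about centroid: J = I_x + I_y = [8.5³/12 + 2×7.5×4.25²] + [8.5×2.394² + 2(7.5³/12 + 7.5×1.356²)] = 468.7 in³.
Direct shear f_v = P/L_w = 103 / 23.5 = 4.383 kip/in (vertical).
Torsion M = P·e = 103 × 7.5 = 772.5 kip·in.
Critical point at (x, y) = (5.106, 4.25) from centroid. f_tx = M·y/J = 7.004 kip/in; f_ty = M·x/J = 8.416 kip/in.
Resultant f_max = √[f_tx² + (f_v + f_ty)²] = √[7.004² + (4.383 + 8.416)²] = 14.59 kip/in.
Capacity per unit length: φr_n = 0.75 × 0.6 × 100 × (0.707 × 0.625) = 19.88 kip/in.
14.59 ≤ 19.88 → adequate.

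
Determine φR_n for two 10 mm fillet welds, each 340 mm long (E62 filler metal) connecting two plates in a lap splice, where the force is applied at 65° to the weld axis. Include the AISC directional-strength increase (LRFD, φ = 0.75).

φR_n ≈ 1920 kN

E62XX → F_EXX = 620 MPa.
t_e = 0.707 × 10 = 7.07 mm; A_we = 7.07 × 680 = 4808 mm².
Directional factor: 1.0 + 0.5 sin^1.5(65°) = 1.431.
F_nw = 0.6 × 620 × 1.431 = 532.5 MPa.
φR_n = 0.75 × 532.5 × 4808 × 10⁻³ = 1920 kN.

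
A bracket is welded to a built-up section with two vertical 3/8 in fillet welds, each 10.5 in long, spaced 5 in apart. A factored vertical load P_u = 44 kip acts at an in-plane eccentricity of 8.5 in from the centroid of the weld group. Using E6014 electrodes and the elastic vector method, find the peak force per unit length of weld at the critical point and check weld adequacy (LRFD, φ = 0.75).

f_max ≈ 7.84 kip/in; NOT adequate

E60XX → F_EXX = 60 ksi.
Total weld length L_w = 21 in. Treat welds as unit-width lines.
Polar moment about centroid: J = 2[d³/12 + d(b/2)²] = 2[10.5³/12 + 10.5×2.5²] = 324.2 in³.
Direct shear f_v = P/L_w = 44 / 21 = 2.095 kip/in (vertical).
Torsion M = P·e = 44 × 8.5 = 374 kip·in.
Critical point at (x, y) = (2.5, 5.25) from centroid. f_tx = M·y/J = 6.057 kip/in; f_ty = M·x/J = 2.884 kip/in.
Resultant f_max = √[f_tx² + (f_v + f_ty)²] = √[6.057² + (2.095 + 2.884)²] = 7.841 kip/in.
Capacity per unit length: φr_n = 0.75 × 0.6 × 60 × (0.707 × 0.375) = 7.158 kip/in.
7.841 > 7.158 → NOT adequate.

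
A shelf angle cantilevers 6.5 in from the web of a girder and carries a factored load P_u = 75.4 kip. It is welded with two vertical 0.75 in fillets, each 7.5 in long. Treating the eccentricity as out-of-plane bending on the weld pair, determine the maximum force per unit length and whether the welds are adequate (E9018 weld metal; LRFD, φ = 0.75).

E90XX → F_EXX = 90 ksi.
L_w = 2 × 7.5 = 15 in; section modulus (unit throat) S = 2 × L²/6 = 18.75 in².
Direct shear f_v = P/L_w = 75.4/15 = 5.027 kip/in.
Moment M = P × e = 75.4 × 6.5 = 490.1 kip·in; bending f_b = M/S = 26.14 kip/in.
f_max = √(f_v² + f_b²) = √(5.027² + 26.14²) = 26.62 kip/in.
φr_n = 0.75 × 0.6 × 90 × (0.707 × 0.75) = 21.48 kip/in → NOT adequate.

f_max ≈ 26.6 kip/in; NOT adequate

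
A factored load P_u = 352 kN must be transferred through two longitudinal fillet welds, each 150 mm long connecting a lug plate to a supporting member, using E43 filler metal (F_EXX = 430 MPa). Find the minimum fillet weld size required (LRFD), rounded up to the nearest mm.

w = 9 mm

Total weld length L = 300 mm.
Required throat t_e = P_u / (φ × 0.6 F_EXX × L) = 352 / (0.75 × 0.6 × 430 × 300 × 10⁻³) = 6.064 mm.
Required leg w = t_e / 0.707 = 8.577 mm → use 9 mm.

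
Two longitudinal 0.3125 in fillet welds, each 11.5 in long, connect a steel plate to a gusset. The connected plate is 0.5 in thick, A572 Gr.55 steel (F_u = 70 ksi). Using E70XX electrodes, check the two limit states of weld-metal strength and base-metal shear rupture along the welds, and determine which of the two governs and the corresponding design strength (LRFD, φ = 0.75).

E70XX → F_EXX = 70 ksi.
t_e = 0.707 × 0.3125 = 0.2209 in; L = 23 in.
Weld metal: φR_n = 0.75 × 0.6 × 70 × 0.2209 × 23 = 160.1 kip.
Base metal (shear rupture): φR_n = 0.75 × 0.6 × 70 × 0.5 × 23 = 362.2 kip.
Governing: weld metal.

φR_n ≈ 160 kip (weld metal governs)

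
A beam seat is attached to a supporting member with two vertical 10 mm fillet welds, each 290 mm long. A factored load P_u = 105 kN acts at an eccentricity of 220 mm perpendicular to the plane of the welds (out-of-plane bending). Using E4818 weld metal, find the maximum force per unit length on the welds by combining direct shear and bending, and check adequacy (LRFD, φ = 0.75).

f_max ≈ 844 N/mm; adequate

E48XX → F_EXX = 480 MPa.
L_w = 2 × 290 = 580 mm; section modulus (unit throat) S = 2 × L²/6 = 28030 mm².
Direct shear f_v = P/L_w = 105×10³/580 = 181 N/mm.
Moment M = P × e = 105×10³ × 220 = 23100000 N·mm; bending f_b = M/S = 824 N/mm.
f_max = √(f_v² + f_b²) = √(181² + 824²) = 843.7 N/mm.
φr_n = 0.75 × 0.6 × 480 × (0.707 × 10) = 1527 N/mm → adequate.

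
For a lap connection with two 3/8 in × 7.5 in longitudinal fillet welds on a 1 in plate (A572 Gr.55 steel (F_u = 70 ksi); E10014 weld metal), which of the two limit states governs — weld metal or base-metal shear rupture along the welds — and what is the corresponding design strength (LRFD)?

φR_n ≈ 179 kip (weld metal governs)

E100XX → F_EXX = 100 ksi.
t_e = 0.707 × 0.375 = 0.2651 in; L = 15 in.
Weld metal: φR_n = 0.75 × 0.6 × 100 × 0.2651 × 15 = 179 kip.
Base metal (shear rupture): φR_n = 0.75 × 0.6 × 70 × 1 × 15 = 472.5 kip.
Governing: weld metal.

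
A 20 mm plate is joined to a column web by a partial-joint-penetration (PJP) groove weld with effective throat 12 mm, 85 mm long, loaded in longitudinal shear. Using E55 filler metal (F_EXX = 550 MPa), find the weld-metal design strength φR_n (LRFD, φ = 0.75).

φR_n ≈ 252 kN

Effective throat (given) t_e = 12 mm.
A_we = 12 × 85 = 1020 mm².
F_nw = 0.6 F_EXX = 330 MPa.
φR_n = 0.75 × 330 × 1020 × 10⁻³ = 252.5 kN.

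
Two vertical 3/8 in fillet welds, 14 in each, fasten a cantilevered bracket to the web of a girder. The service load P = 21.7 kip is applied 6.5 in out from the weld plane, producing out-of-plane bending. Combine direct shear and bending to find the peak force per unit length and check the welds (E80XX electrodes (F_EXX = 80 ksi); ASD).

L_w = 2 × 14 = 28 in; section modulus (unit throat) S = 2 × L²/6 = 65.33 in².
Direct shear f_v = P/L_w = 21.7/28 = 0.775 kip/in.
Moment M = P × e = 21.7 × 6.5 = 141.05 kip·in; bending f_b = M/S = 2.159 kip/in.
f_max = √(f_v² + f_b²) = √(0.775² + 2.159²) = 2.294 kip/in.
r_n/Ω = (1/2.0) × 0.6 × 80 × (0.707 × 0.375) = 6.363 kip/in → adequate.

f_max ≈ 2.29 kip/in; adequate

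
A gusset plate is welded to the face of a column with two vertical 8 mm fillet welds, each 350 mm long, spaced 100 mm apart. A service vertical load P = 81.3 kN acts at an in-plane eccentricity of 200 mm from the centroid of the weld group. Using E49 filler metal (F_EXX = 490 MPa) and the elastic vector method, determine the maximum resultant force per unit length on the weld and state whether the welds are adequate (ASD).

Total weld length L_w = 700 mm. Treat welds as unit-width lines.
Polar moment about centroid: J = 2[d³/12 + d(b/2)²] = 2[350³/12 + 350×50²] = 8896000 mm³.
Direct shear f_v = P/L_w = 81.3×10³ / 700 = 116.1 N/mm (vertical).
Torsion M = P·e = 81.3×10³ × 200 = 16260000 N·mm.
Critical point at (x, y) = (50, 175) from centroid. f_tx = M·y/J = 319.9 N/mm; f_ty = M·x/J = 91.39 N/mm.
Resultant f_max = √[f_tx² + (f_v + f_ty)²] = √[319.9² + (116.1 + 91.39)²] = 381.3 N/mm.
Capacity per unit length: r_n/Ω = (1/2.0) × 0.6 × 490 × (0.707 × 8) = 831.4 N/mm.
381.3 ≤ 831.4 → adequate.

f_max ≈ 381 N/mm; adequate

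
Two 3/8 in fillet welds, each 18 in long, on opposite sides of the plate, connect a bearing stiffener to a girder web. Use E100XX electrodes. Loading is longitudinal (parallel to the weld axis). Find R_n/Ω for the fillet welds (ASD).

E100XX → F_EXX = 100 ksi.
Effective throat t_e = 0.707 × 0.375 = 0.2651 in.
Total length L = 36 in; A_we = 0.2651 × 36 = 9.544 in².
F_nw = 0.6 F_EXX = 0.6 × 100 = 60 ksi.
R_n = 60 × 9.544 = 572.7 kip; R_n/Ω = 572.7/2.0 = 286.3 kip.

R_n/Ω ≈ 286 kip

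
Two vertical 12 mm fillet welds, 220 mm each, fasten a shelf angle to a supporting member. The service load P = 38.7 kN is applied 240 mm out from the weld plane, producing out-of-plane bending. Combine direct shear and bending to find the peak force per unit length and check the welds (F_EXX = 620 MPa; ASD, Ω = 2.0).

f_max ≈ 582 N/mm; adequate

L_w = 2 × 220 = 440 mm; section modulus (unit throat) S = 2 × L²/6 = 16130 mm².
Direct shear f_v = P/L_w = 38.7×10³/440 = 87.95 N/mm.
Moment M = P × e = 38.7×10³ × 240 = 9288000 N·mm; bending f_b = M/S = 575.7 N/mm.
f_max = √(f_v² + f_b²) = √(87.95² + 575.7²) = 582.4 N/mm.
r_n/Ω = (1/2.0) × 0.6 × 620 × (0.707 × 12) = 1578 N/mm → adequate.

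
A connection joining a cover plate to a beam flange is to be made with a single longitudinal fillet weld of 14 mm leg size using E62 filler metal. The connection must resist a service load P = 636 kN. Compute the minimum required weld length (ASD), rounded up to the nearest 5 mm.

L = 350 mm

E62XX → F_EXX = 620 MPa.
Throat t_e = 0.707 × 14 = 9.898 mm.
r_n/Ω = (0.6 × 620 × 9.898) / 2.0 = 1841 N/mm = 1.841 kN/mm.
L_req = P / (r_n/Ω) = 636 / 1.841 = 345.5 mm total.
Round up → use L = 350 mm.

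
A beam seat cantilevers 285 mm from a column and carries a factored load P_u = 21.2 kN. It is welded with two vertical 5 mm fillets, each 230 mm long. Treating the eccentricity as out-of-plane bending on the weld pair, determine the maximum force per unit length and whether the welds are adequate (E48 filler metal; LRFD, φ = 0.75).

E48XX → F_EXX = 480 MPa.
L_w = 2 × 230 = 460 mm; section modulus (unit throat) S = 2 × L²/6 = 17630 mm².
Direct shear f_v = P/L_w = 21.2×10³/460 = 46.09 N/mm.
Moment M = P × e = 21.2×10³ × 285 = 6042000 N·mm; bending f_b = M/S = 342.6 N/mm.
f_max = √(f_v² + f_b²) = √(46.09² + 342.6²) = 345.7 N/mm.
φr_n = 0.75 × 0.6 × 480 × (0.707 × 5) = 763.6 N/mm → adequate.

f_max ≈ 346 N/mm; adequate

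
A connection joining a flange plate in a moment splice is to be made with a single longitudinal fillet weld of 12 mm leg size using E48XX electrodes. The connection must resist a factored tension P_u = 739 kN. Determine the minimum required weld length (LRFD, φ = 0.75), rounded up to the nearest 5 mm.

E48XX → F_EXX = 480 MPa.
Throat t_e = 0.707 × 12 = 8.484 mm.
φr_n = 0.75 × 0.6 × 480 × 8.484 × 10⁻³ = 1.833 kN/mm.
L_req = P_u / φr_n = 739 / 1.833 = 403.3 mm total.
Round up → use L = 405 mm.

L = 405 mm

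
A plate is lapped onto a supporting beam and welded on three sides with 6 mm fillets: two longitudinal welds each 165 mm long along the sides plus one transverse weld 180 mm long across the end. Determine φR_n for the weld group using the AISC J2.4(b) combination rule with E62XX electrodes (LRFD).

E62XX → F_EXX = 620 MPa.
t_e = 0.707 × 6 = 4.242 mm.
R_nwl = 0.6 × 620 × 4.242 × 330 × 10⁻³ = 520.7 kN (longitudinal, 2 welds).
R_nwt = 0.6 × 620 × 4.242 × 180 × 10⁻³ = 284 kN (transverse, base value).
(i) R_nwl + R_nwt = 804.8 kN; (ii) 0.85 R_nwl + 1.5 R_nwt = 868.7 kN.
R_n = max = 868.7 kN [governs: (ii)]; φR_n = 651.5 kN.

φR_n ≈ 652 kN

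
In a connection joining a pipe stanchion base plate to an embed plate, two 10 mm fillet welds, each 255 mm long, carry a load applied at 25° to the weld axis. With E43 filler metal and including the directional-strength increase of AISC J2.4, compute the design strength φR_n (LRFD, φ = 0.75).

E43XX → F_EXX = 430 MPa.
t_e = 0.707 × 10 = 7.07 mm; A_we = 7.07 × 510 = 3606 mm².
Directional factor: 1.0 + 0.5 sin^1.5(25°) = 1.137.
F_nw = 0.6 × 430 × 1.137 = 293.4 MPa.
φR_n = 0.75 × 293.4 × 3606 × 10⁻³ = 793.5 kN.

φR_n ≈ 794 kN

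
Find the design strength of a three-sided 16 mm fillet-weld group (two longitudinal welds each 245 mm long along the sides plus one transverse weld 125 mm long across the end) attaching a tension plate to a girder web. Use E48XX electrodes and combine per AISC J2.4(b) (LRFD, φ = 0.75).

φR_n ≈ 1500 kN

E48XX → F_EXX = 480 MPa.
t_e = 0.707 × 16 = 11.31 mm.
R_nwl = 0.6 × 480 × 11.31 × 490 × 10⁻³ = 1596 kN (longitudinal, 2 welds).
R_nwt = 0.6 × 480 × 11.31 × 125 × 10⁻³ = 407.2 kN (transverse, base value).
(i) R_nwl + R_nwt = 2004 kN; (ii) 0.85 R_nwl + 1.5 R_nwt = 1968 kN.
R_n = max = 2004 kN [governs: (i)]; φR_n = 1503 kN.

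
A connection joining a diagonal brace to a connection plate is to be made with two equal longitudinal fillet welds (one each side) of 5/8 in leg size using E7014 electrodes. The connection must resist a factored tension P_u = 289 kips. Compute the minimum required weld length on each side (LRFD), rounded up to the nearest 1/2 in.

L = 10.5 in on each side

E70XX → F_EXX = 70 ksi.
Throat t_e = 0.707 × 0.625 = 0.4419 in.
φr_n = 0.75 × 0.6 × 70 × 0.4419 = 13.92 kips/in.
L_req = P_u / φr_n = 289 / 13.92 = 20.76 in total.
Per side: 20.76 / 2 = 10.38 in.
Round up → use L = 10.5 in on each side.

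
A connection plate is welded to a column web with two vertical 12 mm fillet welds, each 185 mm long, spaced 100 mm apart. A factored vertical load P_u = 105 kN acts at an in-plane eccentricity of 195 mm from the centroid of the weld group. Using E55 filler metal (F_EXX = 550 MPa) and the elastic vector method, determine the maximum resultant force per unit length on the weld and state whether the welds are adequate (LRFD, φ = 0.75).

f_max ≈ 1250 N/mm; adequate

Total weld length L_w = 370 mm. Treat welds as unit-width lines.
Polar moment about centroid: J = 2[d³/12 + d(b/2)²] = 2[185³/12 + 185×50²] = 1980000 mm³.
Direct shear f_v = P/L_w = 105×10³ / 370 = 283.8 N/mm (vertical).
Torsion M = P·e = 105×10³ × 195 = 20475000 N·mm.
Critical point at (x, y) = (50, 92.5) from centroid. f_tx = M·y/J = 956.4 N/mm; f_ty = M·x/J = 517 N/mm.
Resultant f_max = √[f_tx² + (f_v + f_ty)²] = √[956.4² + (283.8 + 517)²] = 1247 N/mm.
Capacity per unit length: φr_n = 0.75 × 0.6 × 550 × (0.707 × 12) = 2100 N/mm.
1247 ≤ 2100 → adequate.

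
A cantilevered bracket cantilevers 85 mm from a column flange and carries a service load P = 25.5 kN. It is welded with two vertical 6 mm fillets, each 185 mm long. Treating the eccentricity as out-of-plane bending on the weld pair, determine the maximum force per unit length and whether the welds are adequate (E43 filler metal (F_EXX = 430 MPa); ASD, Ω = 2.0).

f_max ≈ 202 N/mm; adequate

L_w = 2 × 185 = 370 mm; section modulus (unit throat) S = 2 × L²/6 = 11410 mm².
Direct shear f_v = P/L_w = 25.5×10³/370 = 68.92 N/mm.
Moment M = P × e = 25.5×10³ × 85 = 2167500 N·mm; bending f_b = M/S = 190 N/mm.
f_max = √(f_v² + f_b²) = √(68.92² + 190²) = 202.1 N/mm.
r_n/Ω = (1/2.0) × 0.6 × 430 × (0.707 × 6) = 547.2 N/mm → adequate.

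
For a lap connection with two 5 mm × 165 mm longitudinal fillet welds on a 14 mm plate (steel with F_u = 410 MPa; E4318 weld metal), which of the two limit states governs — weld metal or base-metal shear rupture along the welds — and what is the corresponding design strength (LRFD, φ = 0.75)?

φR_n ≈ 226 kN (weld metal governs)

E43XX → F_EXX = 430 MPa.
t_e = 0.707 × 5 = 3.535 mm; L = 330 mm.
Weld metal: φR_n = 0.75 × 0.6 × 430 × 3.535 × 330 × 10⁻³ = 225.7 kN.
Base metal (shear rupture): φR_n = 0.75 × 0.6 × 410 × 14 × 330 × 10⁻³ = 852.4 kN.
Governing: weld metal.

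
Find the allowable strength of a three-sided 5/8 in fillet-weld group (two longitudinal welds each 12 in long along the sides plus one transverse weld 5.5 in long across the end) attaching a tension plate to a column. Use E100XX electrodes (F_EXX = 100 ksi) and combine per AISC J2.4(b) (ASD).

t_e = 0.707 × 0.625 = 0.4419 in.
R_nwl = 0.6 × 100 × 0.4419 × 24 = 636.3 kips (longitudinal, 2 welds).
R_nwt = 0.6 × 100 × 0.4419 × 5.5 = 145.8 kips (transverse, base value).
(i) R_nwl + R_nwt = 782.1 kips; (ii) 0.85 R_nwl + 1.5 R_nwt = 759.6 kips.
R_n = max = 782.1 kips [governs: (i)]; R_n/Ω = 391.1 kips.

R_n/Ω ≈ 391 kips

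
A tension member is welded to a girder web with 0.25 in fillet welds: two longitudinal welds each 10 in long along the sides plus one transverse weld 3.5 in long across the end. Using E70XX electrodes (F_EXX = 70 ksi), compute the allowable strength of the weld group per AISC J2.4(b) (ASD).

t_e = 0.707 × 0.25 = 0.1767 in.
R_nwl = 0.6 × 70 × 0.1767 × 20 = 148.5 kips (longitudinal, 2 welds).
R_nwt = 0.6 × 70 × 0.1767 × 3.5 = 25.98 kips (transverse, base value).
(i) R_nwl + R_nwt = 174.5 kips; (ii) 0.85 R_nwl + 1.5 R_nwt = 165.2 kips.
R_n = max = 174.5 kips [governs: (i)]; R_n/Ω = 87.23 kips.

R_n/Ω ≈ 87.2 kips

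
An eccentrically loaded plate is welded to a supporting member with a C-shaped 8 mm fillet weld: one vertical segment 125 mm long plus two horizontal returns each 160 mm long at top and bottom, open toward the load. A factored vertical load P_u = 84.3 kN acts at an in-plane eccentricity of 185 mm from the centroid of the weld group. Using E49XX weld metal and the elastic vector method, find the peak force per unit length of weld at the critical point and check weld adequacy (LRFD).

f_max ≈ 868 N/mm; adequate

E49XX → F_EXX = 490 MPa.
Total weld length L_w = 445 mm. Treat welds as unit-width lines.
Centroid: x̄ = 2×160×80 / 445 = 57.53 mm from the vertical weld.
Polar moment about centroid: J = I_x + I_y = [125³/12 + 2×160×62.5²] + [125×57.53² + 2(160³/12 + 160×22.47²)] = 2671000 mm³.
Direct shear f_v = P/L_w = 84.3×10³ / 445 = 189.4 N/mm (vertical).
Torsion M = P·e = 84.3×10³ × 185 = 15596000 N·mm.
Critical point at (x, y) = (102.5, 62.5) from centroid. f_tx = M·y/J = 365 N/mm; f_ty = M·x/J = 598.4 N/mm.
Resultant f_max = √[f_tx² + (f_v + f_ty)²] = √[365² + (189.4 + 598.4)²] = 868.3 N/mm.
Capacity per unit length: φr_n = 0.75 × 0.6 × 490 × (0.707 × 8) = 1247 N/mm.
868.3 ≤ 1247 → adequate.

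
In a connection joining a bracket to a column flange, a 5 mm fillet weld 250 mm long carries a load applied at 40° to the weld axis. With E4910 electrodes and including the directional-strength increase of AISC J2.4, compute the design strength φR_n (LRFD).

E49XX → F_EXX = 490 MPa.
t_e = 0.707 × 5 = 3.535 mm; A_we = 3.535 × 250 = 883.7 mm².
Directional factor: 1.0 + 0.5 sin^1.5(40°) = 1.258.
F_nw = 0.6 × 490 × 1.258 = 369.8 MPa.
φR_n = 0.75 × 369.8 × 883.7 × 10⁻³ = 245.1 kN.

φR_n ≈ 245 kN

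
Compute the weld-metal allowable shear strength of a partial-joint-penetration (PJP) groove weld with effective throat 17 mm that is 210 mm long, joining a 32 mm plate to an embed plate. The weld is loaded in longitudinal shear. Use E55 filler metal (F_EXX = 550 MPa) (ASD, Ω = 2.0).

Effective throat (given) t_e = 17 mm.
A_we = 17 × 210 = 3570 mm².
F_nw = 0.6 F_EXX = 330 MPa.
R_n/Ω = (330 × 3570) / 2.0 × 10⁻³ = 589.1 kN.

R_n/Ω ≈ 589 kN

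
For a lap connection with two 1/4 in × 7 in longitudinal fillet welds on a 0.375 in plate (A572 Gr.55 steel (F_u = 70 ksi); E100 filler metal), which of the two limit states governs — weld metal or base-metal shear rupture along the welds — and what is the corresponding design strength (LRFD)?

E100XX → F_EXX = 100 ksi.
t_e = 0.707 × 0.25 = 0.1767 in; L = 14 in.
Weld metal: φR_n = 0.75 × 0.6 × 100 × 0.1767 × 14 = 111.4 kip.
Base metal (shear rupture): φR_n = 0.75 × 0.6 × 70 × 0.375 × 14 = 165.4 kip.
Governing: weld metal.

φR_n ≈ 111 kip (weld metal governs)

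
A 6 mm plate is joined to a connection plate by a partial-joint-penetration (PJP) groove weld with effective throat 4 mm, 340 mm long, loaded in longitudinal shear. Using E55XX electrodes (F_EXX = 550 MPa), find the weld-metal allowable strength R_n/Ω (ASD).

Effective throat (given) t_e = 4 mm.
A_we = 4 × 340 = 1360 mm².
F_nw = 0.6 F_EXX = 330 MPa.
R_n/Ω = (330 × 1360) / 2.0 × 10⁻³ = 224.4 kN.

R_n/Ω ≈ 224 kN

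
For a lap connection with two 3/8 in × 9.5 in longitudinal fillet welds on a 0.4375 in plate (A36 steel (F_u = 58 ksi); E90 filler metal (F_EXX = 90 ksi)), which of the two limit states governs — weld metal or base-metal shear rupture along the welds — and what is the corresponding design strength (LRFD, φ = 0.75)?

φR_n ≈ 204 kips (weld metal governs)

t_e = 0.707 × 0.375 = 0.2651 in; L = 19 in.
Weld metal: φR_n = 0.75 × 0.6 × 90 × 0.2651 × 19 = 204 kips.
Base metal (shear rupture): φR_n = 0.75 × 0.6 × 58 × 0.4375 × 19 = 217 kips.
Governing: weld metal.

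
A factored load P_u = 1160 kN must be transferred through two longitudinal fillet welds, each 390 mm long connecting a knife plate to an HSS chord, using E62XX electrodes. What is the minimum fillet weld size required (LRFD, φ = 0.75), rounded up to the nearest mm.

w = 8 mm

E62XX → F_EXX = 620 MPa.
Total weld length L = 780 mm.
Required throat t_e = P_u / (φ × 0.6 F_EXX × L) = 1160 / (0.75 × 0.6 × 620 × 780 × 10⁻³) = 5.33 mm.
Required leg w = t_e / 0.707 = 7.539 mm → use 8 mm.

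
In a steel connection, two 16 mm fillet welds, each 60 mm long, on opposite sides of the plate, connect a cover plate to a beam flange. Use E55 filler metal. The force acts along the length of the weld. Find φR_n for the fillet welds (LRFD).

E55XX → F_EXX = 550 MPa.
Effective throat t_e = 0.707 × 16 = 11.31 mm.
Total length L = 120 mm; A_we = 11.31 × 120 = 1357 mm².
F_nw = 0.6 F_EXX = 0.6 × 550 = 330 MPa.
φR_n = 0.75 × 330 × 1357 × 10⁻³ = 336 kN.

φR_n ≈ 336 kN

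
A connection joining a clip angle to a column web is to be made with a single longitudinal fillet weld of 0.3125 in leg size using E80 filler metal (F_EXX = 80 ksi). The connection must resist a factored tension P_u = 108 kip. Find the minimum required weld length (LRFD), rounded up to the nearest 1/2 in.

L = 14 in

Throat t_e = 0.707 × 0.3125 = 0.2209 in.
φr_n = 0.75 × 0.6 × 80 × 0.2209 = 7.954 kip/in.
L_req = P_u / φr_n = 108 / 7.954 = 13.58 in total.
Round up → use L = 14 in.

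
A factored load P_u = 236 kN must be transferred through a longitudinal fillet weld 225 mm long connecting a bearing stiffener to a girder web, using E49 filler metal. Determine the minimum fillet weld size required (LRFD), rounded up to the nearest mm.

w = 7 mm

E49XX → F_EXX = 490 MPa.
Total weld length L = 225 mm.
Required throat t_e = P_u / (φ × 0.6 F_EXX × L) = 236 / (0.75 × 0.6 × 490 × 225 × 10⁻³) = 4.757 mm.
Required leg w = t_e / 0.707 = 6.728 mm → use 7 mm.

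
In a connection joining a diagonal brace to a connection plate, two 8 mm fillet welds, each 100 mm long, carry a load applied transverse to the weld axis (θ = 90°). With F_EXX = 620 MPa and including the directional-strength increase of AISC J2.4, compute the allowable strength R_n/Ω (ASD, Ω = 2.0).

t_e = 0.707 × 8 = 5.656 mm; A_we = 5.656 × 200 = 1131 mm².
Directional factor: 1.0 + 0.5 sin^1.5(90°) = 1.5.
F_nw = 0.6 × 620 × 1.5 = 558 MPa.
R_n/Ω = (558 × 1131) / 2.0 × 10⁻³ = 315.6 kN.

R_n/Ω ≈ 316 kN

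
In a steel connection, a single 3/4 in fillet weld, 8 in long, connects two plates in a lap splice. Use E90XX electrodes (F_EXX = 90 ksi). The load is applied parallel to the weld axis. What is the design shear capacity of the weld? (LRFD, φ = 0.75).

φR_n ≈ 172 kip

Effective throat t_e = 0.707 × 0.75 = 0.5302 in.
Total length L = 8 in; A_we = 0.5302 × 8 = 4.242 in².
F_nw = 0.6 F_EXX = 0.6 × 90 = 54 ksi.
φR_n = 0.75 × 54 × 4.242 = 171.8 kip.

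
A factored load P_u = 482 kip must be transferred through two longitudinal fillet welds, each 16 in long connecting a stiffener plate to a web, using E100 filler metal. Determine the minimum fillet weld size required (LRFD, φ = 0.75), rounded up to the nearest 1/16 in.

E100XX → F_EXX = 100 ksi.
Total weld length L = 32 in.
Required throat t_e = P_u / (φ × 0.6 F_EXX × L) = 482 / (0.75 × 0.6 × 100 × 32) = 0.3347 in.
Required leg w = t_e / 0.707 = 0.4734 in → use 1/2 in.

w = 1/2 in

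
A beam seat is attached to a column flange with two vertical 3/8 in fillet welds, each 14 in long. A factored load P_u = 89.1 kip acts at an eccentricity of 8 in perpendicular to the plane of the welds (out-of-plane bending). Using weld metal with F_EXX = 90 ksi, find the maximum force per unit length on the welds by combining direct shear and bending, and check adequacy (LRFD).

f_max ≈ 11.4 kip/in; NOT adequate

L_w = 2 × 14 = 28 in; section modulus (unit throat) S = 2 × L²/6 = 65.33 in².
Direct shear f_v = P/L_w = 89.1/28 = 3.182 kip/in.
Moment M = P × e = 89.1 × 8 = 712.8 kip·in; bending f_b = M/S = 10.91 kip/in.
f_max = √(f_v² + f_b²) = √(3.182² + 10.91²) = 11.36 kip/in.
φr_n = 0.75 × 0.6 × 90 × (0.707 × 0.375) = 10.74 kip/in → NOT adequate.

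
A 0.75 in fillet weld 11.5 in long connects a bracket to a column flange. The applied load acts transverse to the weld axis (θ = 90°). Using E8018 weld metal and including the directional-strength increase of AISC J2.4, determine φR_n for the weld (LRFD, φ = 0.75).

E80XX → F_EXX = 80 ksi.
t_e = 0.707 × 0.75 = 0.5302 in; A_we = 0.5302 × 11.5 = 6.098 in².
Directional factor: 1.0 + 0.5 sin^1.5(90°) = 1.5.
F_nw = 0.6 × 80 × 1.5 = 72 ksi.
φR_n = 0.75 × 72 × 6.098 = 329.3 kips.

φR_n ≈ 329 kips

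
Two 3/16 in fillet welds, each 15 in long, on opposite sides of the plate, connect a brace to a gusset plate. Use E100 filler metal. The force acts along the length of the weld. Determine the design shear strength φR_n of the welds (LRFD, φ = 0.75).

φR_n ≈ 179 kips

E100XX → F_EXX = 100 ksi.
Effective throat t_e = 0.707 × 0.1875 = 0.1326 in.
Total length L = 30 in; A_we = 0.1326 × 30 = 3.977 in².
F_nw = 0.6 F_EXX = 0.6 × 100 = 60 ksi.
φR_n = 0.75 × 60 × 3.977 = 179 kips.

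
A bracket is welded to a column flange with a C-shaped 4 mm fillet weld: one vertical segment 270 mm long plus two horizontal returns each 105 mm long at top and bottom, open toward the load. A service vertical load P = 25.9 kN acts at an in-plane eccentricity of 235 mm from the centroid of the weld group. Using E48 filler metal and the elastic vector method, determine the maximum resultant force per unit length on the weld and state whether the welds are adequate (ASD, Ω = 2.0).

f_max ≈ 194 N/mm; adequate

E48XX → F_EXX = 480 MPa.
Total weld length L_w = 480 mm. Treat welds as unit-width lines.
Centroid: x̄ = 2×105×52.5 / 480 = 22.97 mm from the vertical weld.
Polar moment about centroid: J = I_x + I_y = [270³/12 + 2×105×135²] + [270×22.97² + 2(105³/12 + 105×29.53²)] = 5986000 mm³.
Direct shear f_v = P/L_w = 25.9×10³ / 480 = 53.96 N/mm (vertical).
Torsion M = P·e = 25.9×10³ × 235 = 6086500 N·mm.
Critical point at (x, y) = (82.03, 135) from centroid. f_tx = M·y/J = 137.3 N/mm; f_ty = M·x/J = 83.41 N/mm.
Resultant f_max = √[f_tx² + (f_v + f_ty)²] = √[137.3² + (53.96 + 83.41)²] = 194.2 N/mm.
Capacity per unit length: r_n/Ω = (1/2.0) × 0.6 × 480 × (0.707 × 4) = 407.2 N/mm.
194.2 ≤ 407.2 → adequate.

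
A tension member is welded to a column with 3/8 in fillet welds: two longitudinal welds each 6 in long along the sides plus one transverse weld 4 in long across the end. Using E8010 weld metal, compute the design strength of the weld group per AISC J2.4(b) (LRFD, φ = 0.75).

E80XX → F_EXX = 80 ksi.
t_e = 0.707 × 0.375 = 0.2651 in.
R_nwl = 0.6 × 80 × 0.2651 × 12 = 152.7 kip (longitudinal, 2 welds).
R_nwt = 0.6 × 80 × 0.2651 × 4 = 50.9 kip (transverse, base value).
(i) R_nwl + R_nwt = 203.6 kip; (ii) 0.85 R_nwl + 1.5 R_nwt = 206.2 kip.
R_n = max = 206.2 kip [governs: (ii)]; φR_n = 154.6 kip.

φR_n ≈ 155 kip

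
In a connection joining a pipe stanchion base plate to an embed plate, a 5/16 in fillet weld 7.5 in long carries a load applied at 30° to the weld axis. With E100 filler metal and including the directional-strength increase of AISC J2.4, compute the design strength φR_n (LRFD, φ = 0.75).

φR_n ≈ 87.7 kip

E100XX → F_EXX = 100 ksi.
t_e = 0.707 × 0.3125 = 0.2209 in; A_we = 0.2209 × 7.5 = 1.657 in².
Directional factor: 1.0 + 0.5 sin^1.5(30°) = 1.177.
F_nw = 0.6 × 100 × 1.177 = 70.61 ksi.
φR_n = 0.75 × 70.61 × 1.657 = 87.75 kip.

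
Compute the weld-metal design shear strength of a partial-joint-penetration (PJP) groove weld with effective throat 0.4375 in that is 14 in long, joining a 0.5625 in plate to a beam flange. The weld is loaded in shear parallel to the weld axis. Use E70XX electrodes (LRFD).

φR_n ≈ 193 kips

E70XX → F_EXX = 70 ksi.
Effective throat (given) t_e = 0.4375 in.
A_we = 0.4375 × 14 = 6.125 in².
F_nw = 0.6 F_EXX = 42 ksi.
φR_n = 0.75 × 42 × 6.125 = 192.9 kips.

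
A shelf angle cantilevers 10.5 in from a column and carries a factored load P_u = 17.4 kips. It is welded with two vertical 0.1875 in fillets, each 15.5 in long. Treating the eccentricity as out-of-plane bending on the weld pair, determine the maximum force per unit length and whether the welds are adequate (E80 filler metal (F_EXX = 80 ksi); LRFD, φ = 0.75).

L_w = 2 × 15.5 = 31 in; section modulus (unit throat) S = 2 × L²/6 = 80.08 in².
Direct shear f_v = P/L_w = 17.4/31 = 0.5613 kip/in.
Moment M = P × e = 17.4 × 10.5 = 182.7 kip·in; bending f_b = M/S = 2.281 kip/in.
f_max = √(f_v² + f_b²) = √(0.5613² + 2.281²) = 2.349 kip/in.
φr_n = 0.75 × 0.6 × 80 × (0.707 × 0.1875) = 4.772 kip/in → adequate.

f_max ≈ 2.35 kip/in; adequate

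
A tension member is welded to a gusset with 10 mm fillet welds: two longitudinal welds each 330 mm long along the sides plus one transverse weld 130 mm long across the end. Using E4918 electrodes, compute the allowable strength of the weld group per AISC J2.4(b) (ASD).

E49XX → F_EXX = 490 MPa.
t_e = 0.707 × 10 = 7.07 mm.
R_nwl = 0.6 × 490 × 7.07 × 660 × 10⁻³ = 1372 kN (longitudinal, 2 welds).
R_nwt = 0.6 × 490 × 7.07 × 130 × 10⁻³ = 270.2 kN (transverse, base value).
(i) R_nwl + R_nwt = 1642 kN; (ii) 0.85 R_nwl + 1.5 R_nwt = 1571 kN.
R_n = max = 1642 kN [governs: (i)]; R_n/Ω = 821 kN.

R_n/Ω ≈ 821 kN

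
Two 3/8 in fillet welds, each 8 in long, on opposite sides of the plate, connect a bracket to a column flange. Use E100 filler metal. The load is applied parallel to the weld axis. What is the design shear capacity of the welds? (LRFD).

φR_n ≈ 191 kips

E100XX → F_EXX = 100 ksi.
Effective throat t_e = 0.707 × 0.375 = 0.2651 in.
Total length L = 16 in; A_we = 0.2651 × 16 = 4.242 in².
F_nw = 0.6 F_EXX = 0.6 × 100 = 60 ksi.
φR_n = 0.75 × 60 × 4.242 = 190.9 kips.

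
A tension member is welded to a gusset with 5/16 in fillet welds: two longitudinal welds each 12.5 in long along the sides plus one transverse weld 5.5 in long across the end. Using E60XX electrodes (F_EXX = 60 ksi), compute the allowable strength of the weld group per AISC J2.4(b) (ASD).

R_n/Ω ≈ 121 kip

t_e = 0.707 × 0.3125 = 0.2209 in.
R_nwl = 0.6 × 60 × 0.2209 × 25 = 198.8 kip (longitudinal, 2 welds).
R_nwt = 0.6 × 60 × 0.2209 × 5.5 = 43.75 kip (transverse, base value).
(i) R_nwl + R_nwt = 242.6 kip; (ii) 0.85 R_nwl + 1.5 R_nwt = 234.6 kip.
R_n = max = 242.6 kip [governs: (i)]; R_n/Ω = 121.3 kip.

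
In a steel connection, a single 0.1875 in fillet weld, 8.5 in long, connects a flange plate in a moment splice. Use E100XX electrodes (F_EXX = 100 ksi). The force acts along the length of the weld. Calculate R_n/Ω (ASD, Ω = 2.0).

R_n/Ω ≈ 33.8 kip

Effective throat t_e = 0.707 × 0.1875 = 0.1326 in.
Total length L = 8.5 in; A_we = 0.1326 × 8.5 = 1.127 in².
F_nw = 0.6 F_EXX = 0.6 × 100 = 60 ksi.
R_n = 60 × 1.127 = 67.61 kip; R_n/Ω = 67.61/2.0 = 33.8 kip.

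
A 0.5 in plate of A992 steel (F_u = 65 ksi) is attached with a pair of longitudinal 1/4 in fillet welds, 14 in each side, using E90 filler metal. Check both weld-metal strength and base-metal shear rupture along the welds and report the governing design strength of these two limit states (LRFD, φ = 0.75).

φR_n ≈ 200 kip (weld metal governs)

E90XX → F_EXX = 90 ksi.
t_e = 0.707 × 0.25 = 0.1767 in; L = 28 in.
Weld metal: φR_n = 0.75 × 0.6 × 90 × 0.1767 × 28 = 200.4 kip.
Base metal (shear rupture): φR_n = 0.75 × 0.6 × 65 × 0.5 × 28 = 409.5 kip.
Governing: weld metal.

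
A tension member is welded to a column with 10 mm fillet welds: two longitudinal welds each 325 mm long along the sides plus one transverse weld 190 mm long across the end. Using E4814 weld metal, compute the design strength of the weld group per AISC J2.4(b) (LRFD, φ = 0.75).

E48XX → F_EXX = 480 MPa.
t_e = 0.707 × 10 = 7.07 mm.
R_nwl = 0.6 × 480 × 7.07 × 650 × 10⁻³ = 1324 kN (longitudinal, 2 welds).
R_nwt = 0.6 × 480 × 7.07 × 190 × 10⁻³ = 386.9 kN (transverse, base value).
(i) R_nwl + R_nwt = 1710 kN; (ii) 0.85 R_nwl + 1.5 R_nwt = 1705 kN.
R_n = max = 1710 kN [governs: (i)]; φR_n = 1283 kN.

φR_n ≈ 1280 kN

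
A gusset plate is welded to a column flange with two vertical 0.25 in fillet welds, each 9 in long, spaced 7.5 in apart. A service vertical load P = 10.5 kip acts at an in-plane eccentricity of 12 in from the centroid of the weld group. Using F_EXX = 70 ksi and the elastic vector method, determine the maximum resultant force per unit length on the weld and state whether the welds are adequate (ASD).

f_max ≈ 2.39 kip/in; adequate

Total weld length L_w = 18 in. Treat welds as unit-width lines.
Polar moment about centroid: J = 2[d³/12 + d(b/2)²] = 2[9³/12 + 9×3.75²] = 374.6 in³.
Direct shear f_v = P/L_w = 10.5 / 18 = 0.5833 kip/in (vertical).
Torsion M = P·e = 10.5 × 12 = 126 kip·in.
Critical point at (x, y) = (3.75, 4.5) from centroid. f_tx = M·y/J = 1.514 kip/in; f_ty = M·x/J = 1.261 kip/in.
Resultant f_max = √[f_tx² + (f_v + f_ty)²] = √[1.514² + (0.5833 + 1.261)²] = 2.386 kip/in.
Capacity per unit length: r_n/Ω = (1/2.0) × 0.6 × 70 × (0.707 × 0.25) = 3.712 kip/in.
2.386 ≤ 3.712 → adequate.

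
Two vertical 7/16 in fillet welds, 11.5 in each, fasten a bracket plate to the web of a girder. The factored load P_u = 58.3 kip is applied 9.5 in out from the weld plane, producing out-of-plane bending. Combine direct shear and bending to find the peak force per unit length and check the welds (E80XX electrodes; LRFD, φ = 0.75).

f_max ≈ 12.8 kip/in; NOT adequate

E80XX → F_EXX = 80 ksi.
L_w = 2 × 11.5 = 23 in; section modulus (unit throat) S = 2 × L²/6 = 44.08 in².
Direct shear f_v = P/L_w = 58.3/23 = 2.535 kip/in.
Moment M = P × e = 58.3 × 9.5 = 553.85 kip·in; bending f_b = M/S = 12.56 kip/in.
f_max = √(f_v² + f_b²) = √(2.535² + 12.56²) = 12.82 kip/in.
φr_n = 0.75 × 0.6 × 80 × (0.707 × 0.4375) = 11.14 kip/in → NOT adequate.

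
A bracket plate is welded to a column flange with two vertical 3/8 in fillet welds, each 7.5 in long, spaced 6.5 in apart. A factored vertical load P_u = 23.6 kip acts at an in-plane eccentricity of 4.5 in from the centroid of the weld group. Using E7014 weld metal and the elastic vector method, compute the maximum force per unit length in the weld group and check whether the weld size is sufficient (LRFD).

E70XX → F_EXX = 70 ksi.
Total weld length L_w = 15 in. Treat welds as unit-width lines.
Polar moment about centroid: J = 2[d³/12 + d(b/2)²] = 2[7.5³/12 + 7.5×3.25²] = 228.8 in³.
Direct shear f_v = P/L_w = 23.6 / 15 = 1.573 kip/in (vertical).
Torsion M = P·e = 23.6 × 4.5 = 106.2 kip·in.
Critical point at (x, y) = (3.25, 3.75) from centroid. f_tx = M·y/J = 1.741 kip/in; f_ty = M·x/J = 1.509 kip/in.
Resultant f_max = √[f_tx² + (f_v + f_ty)²] = √[1.741² + (1.573 + 1.509)²] = 3.54 kip/in.
Capacity per unit length: φr_n = 0.75 × 0.6 × 70 × (0.707 × 0.375) = 8.351 kip/in.
3.54 ≤ 8.351 → adequate.

f_max ≈ 3.54 kip/in; adequate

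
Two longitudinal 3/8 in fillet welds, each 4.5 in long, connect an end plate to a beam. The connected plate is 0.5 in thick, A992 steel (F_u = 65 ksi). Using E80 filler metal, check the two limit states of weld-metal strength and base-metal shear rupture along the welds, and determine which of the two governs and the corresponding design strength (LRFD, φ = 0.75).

φR_n ≈ 85.9 kip (weld metal governs)

E80XX → F_EXX = 80 ksi.
t_e = 0.707 × 0.375 = 0.2651 in; L = 9 in.
Weld metal: φR_n = 0.75 × 0.6 × 80 × 0.2651 × 9 = 85.9 kip.
Base metal (shear rupture): φR_n = 0.75 × 0.6 × 65 × 0.5 × 9 = 131.6 kip.
Governing: weld metal.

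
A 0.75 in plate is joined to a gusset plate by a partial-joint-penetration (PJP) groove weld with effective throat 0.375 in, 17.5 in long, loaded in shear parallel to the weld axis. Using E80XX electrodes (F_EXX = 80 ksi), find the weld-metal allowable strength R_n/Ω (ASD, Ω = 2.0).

Effective throat (given) t_e = 0.375 in.
A_we = 0.375 × 17.5 = 6.562 in².
F_nw = 0.6 F_EXX = 48 ksi.
R_n/Ω = (48 × 6.562) / 2.0 = 157.5 kip.

R_n/Ω ≈ 158 kip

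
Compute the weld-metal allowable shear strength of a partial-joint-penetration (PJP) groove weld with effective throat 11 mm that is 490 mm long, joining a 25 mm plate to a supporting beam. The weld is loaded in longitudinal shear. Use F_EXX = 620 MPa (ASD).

Effective throat (given) t_e = 11 mm.
A_we = 11 × 490 = 5390 mm².
F_nw = 0.6 F_EXX = 372 MPa.
R_n/Ω = (372 × 5390) / 2.0 × 10⁻³ = 1003 kN.

R_n/Ω ≈ 1000 kN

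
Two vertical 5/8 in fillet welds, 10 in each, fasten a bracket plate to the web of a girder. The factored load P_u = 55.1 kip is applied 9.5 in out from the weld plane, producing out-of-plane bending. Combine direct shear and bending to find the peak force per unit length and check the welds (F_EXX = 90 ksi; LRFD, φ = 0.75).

L_w = 2 × 10 = 20 in; section modulus (unit throat) S = 2 × L²/6 = 33.33 in².
Direct shear f_v = P/L_w = 55.1/20 = 2.755 kip/in.
Moment M = P × e = 55.1 × 9.5 = 523.45 kip·in; bending f_b = M/S = 15.7 kip/in.
f_max = √(f_v² + f_b²) = √(2.755² + 15.7²) = 15.94 kip/in.
φr_n = 0.75 × 0.6 × 90 × (0.707 × 0.625) = 17.9 kip/in → adequate.

f_max ≈ 15.9 kip/in; adequate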